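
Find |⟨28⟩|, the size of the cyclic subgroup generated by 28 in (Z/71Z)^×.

The order of 28 must divide φ(71) = 71 − 1 = 70 = 2 · 5 · 7.
Divisors of 70: 1, 2, 5, 7, 10, 14, 35, 70.
Test each divisor d:
28^1 ≡ 28 (mod 71)
28^2 ≡ 3 (mod 71)
28^5 ≡ 39 (mod 71)
28^7 ≡ 46 (mod 71)
28^10 ≡ 30 (mod 71)
28^14 ≡ 57 (mod 71)
28^35 ≡ 70 (mod 71)
28^70 ≡ 1 (mod 71) ✓
The smallest such exponent is 70, so the order of 28 is 70.

70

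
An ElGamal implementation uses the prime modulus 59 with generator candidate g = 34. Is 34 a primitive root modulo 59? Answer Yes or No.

φ(59) = 59 − 1 = 58 = 2 · 29.
Test 34^(58/q) mod 59 for each prime factor q of 58:
34^29 ≡ 58 (mod 59)  [q = 2: ≢ 1 ✓]
34^2 ≡ 35 (mod 59)  [q = 29: ≢ 1 ✓]
All checks pass, so 34 has order 58 and is a primitive root modulo 59.

Yes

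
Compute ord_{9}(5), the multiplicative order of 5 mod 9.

6

ord(5) | φ(9) = φ(3^2) = 3·(3−1) = 6 = 2 · 3.
Divisors of 6: 1, 2, 3, 6.
Check 5^d mod 9 for each divisor in increasing order:
5^1 ≡ 5
5^2 ≡ 7
5^3 ≡ 8
5^6 ≡ 1
Hence ord(5) = 6.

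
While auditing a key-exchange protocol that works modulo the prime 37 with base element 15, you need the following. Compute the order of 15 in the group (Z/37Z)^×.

ord(15) | φ(37) = 37 − 1 = 36 = 2^2 · 3^2.
Divisors of 36: 1, 2, 3, 4, 6, 9, 12, 18, 36.
Check 15^d mod 37 for each divisor in increasing order:
15^1 ≡ 15 (mod 37)
15^2 ≡ 3 (mod 37)
15^3 ≡ 8 (mod 37)
15^4 ≡ 9 (mod 37)
15^6 ≡ 27 (mod 37)
15^9 ≡ 31 (mod 37)
15^12 ≡ 26 (mod 37)
15^18 ≡ 36 (mod 37)
15^36 ≡ 1 (mod 37) ✓
Hence ord(15) = 36.

36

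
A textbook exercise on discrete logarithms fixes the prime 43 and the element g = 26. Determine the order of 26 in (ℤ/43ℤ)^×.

42

Since 26 ∈ (Z/43Z)^×, its order divides φ(43) = 43 − 1 = 42 = 2 · 3 · 7.
Divisors of 42: 1, 2, 3, 6, 7, 14, 21, 42.
Compute 26^d (mod 43) for the divisors d until we hit 1:
26^1 ≡ 26
26^2 ≡ 31
26^3 ≡ 32
26^6 ≡ 35
26^7 ≡ 7
26^14 ≡ 6
26^21 ≡ 42
26^42 ≡ 1
The smallest such exponent is 42, so the order of 26 is 42.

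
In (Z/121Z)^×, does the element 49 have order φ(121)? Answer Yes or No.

No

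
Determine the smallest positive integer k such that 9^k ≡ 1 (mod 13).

3

Since 9 ∈ (Z/13Z)^×, its order divides φ(13) = 13 − 1 = 12 = 2^2 · 3.
Divisors of 12: 1, 2, 3, 4, 6, 12.
Evaluate successive powers at the divisors of 12:
9^1 ≡ 9 (mod 13)
9^2 ≡ 3 (mod 13)
9^3 ≡ 1 (mod 13) ✓
The smallest such exponent is 3, so the order of 9 is 3.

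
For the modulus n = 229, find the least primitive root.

6

φ(229) = 229 − 1 = 228 = 2^2 · 3 · 19.
Test candidates g = 2, 3, … against the prime factors q ∈ {2, 3, 19} of φ(229): g is a generator iff g^(228/q) ≢ 1 for every such q.
g = 2: 2^114 ≡ 228; 2^76 ≡ 1 — hits 1, so not a primitive root.
g = 3: 3^114 ≡ 1 — hits 1, so not a primitive root.
g = 4: 4^114 ≡ 1 — hits 1, so not a primitive root.
g = 5: 5^114 ≡ 1 — hits 1, so not a primitive root.
g = 6: 6^114 ≡ 228; 6^76 ≡ 134; 6^12 ≡ 165 — none is 1, so 6 is a primitive root.
Hence the least primitive root of 229 is 6.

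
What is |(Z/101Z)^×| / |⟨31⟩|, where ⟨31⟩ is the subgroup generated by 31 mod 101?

Since 31 ∈ (Z/101Z)^×, its order divides φ(101) = 101 − 1 = 100 = 2^2 · 5^2.
Divisors of 100: 1, 2, 4, 5, 10, 20, 25, 50, 100.
Compute 31^d (mod 101) for the divisors d until we hit 1:
31^1 ≡ 31
31^2 ≡ 52
31^4 ≡ 78
31^5 ≡ 95
31^10 ≡ 36
31^20 ≡ 84
31^25 ≡ 1
So ord_101(31) = 25, hence |⟨31⟩| = 25.
Index = |(Z/101Z)^×| / |⟨31⟩| = 100 / 25 = 4.

4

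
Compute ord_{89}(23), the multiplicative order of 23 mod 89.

88

Since 23 ∈ (Z/89Z)^×, its order divides φ(89) = 89 − 1 = 88 = 2^3 · 11.
Divisors of 88: 1, 2, 4, 8, 11, 22, 44, 88.
Compute 23^d (mod 89) for the divisors d until we hit 1:
23^1 ≡ 23
23^2 ≡ 84
23^4 ≡ 25
23^8 ≡ 2
23^11 ≡ 37
23^22 ≡ 34
23^44 ≡ 88
23^88 ≡ 1
So ord_89(23) = 88.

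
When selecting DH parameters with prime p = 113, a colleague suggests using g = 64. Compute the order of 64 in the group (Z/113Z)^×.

The order of 64 must divide φ(113) = 113 − 1 = 112 = 2^4 · 7.
Divisors of 112: 1, 2, 4, 7, 8, 14, 16, 28, 56, 112.
Check 64^d mod 113 for each divisor in increasing order:
64^1 ≡ 64 (mod 113)
64^2 ≡ 28 (mod 113)
64^4 ≡ 106 (mod 113)
64^7 ≡ 112 (mod 113)
64^8 ≡ 49 (mod 113)
64^14 ≡ 1 (mod 113) ✓
The smallest such exponent is 14, so the order of 64 is 14.

14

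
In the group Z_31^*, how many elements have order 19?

0

φ(31) = 31 − 1 = 30 = 2 · 3 · 5.
Since (Z/31Z)^× is cyclic of order 30, the number of elements of order d is φ(d) when d | 30 and 0 otherwise.
Here 30 is not a multiple of 19, so there are no elements of order 19.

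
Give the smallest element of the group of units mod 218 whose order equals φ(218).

11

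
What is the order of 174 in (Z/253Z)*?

The order of 174 must divide φ(253) = φ(11·23) = (11−1)·(23−1) = 10·22 = 220 = 2^2 · 5 · 11.
Divisors of 220: 1, 2, 4, 5, 10, 11, 20, 22, 44, 55, 110, 220.
Test each divisor d:
174^1 ≡ 174
174^2 ≡ 169
174^4 ≡ 225
174^5 ≡ 188
174^10 ≡ 177
174^11 ≡ 185
174^20 ≡ 210
174^22 ≡ 70
174^44 ≡ 93
174^55 ≡ 1
The smallest such exponent is 55, so the order of 174 is 55.

55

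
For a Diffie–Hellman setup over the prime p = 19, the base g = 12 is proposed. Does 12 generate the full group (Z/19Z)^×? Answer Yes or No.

φ(19) = 19 − 1 = 18 = 2 · 3^2.
It suffices to check that the order of 12 is not a proper divisor of 18: compute 12^(18/q) for q ∈ {2, 3}.
12^9 ≡ 18 (mod 19)  [q = 2: ≢ 1 ✓]
12^6 ≡ 1 (mod 19)  [q = 3: ≡ 1 ✗]
Since 12^6 ≡ 1, the order of 12 divides 6 < 18, so 12 is not a primitive root.

No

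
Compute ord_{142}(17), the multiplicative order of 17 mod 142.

Since 17 ∈ (Z/142Z)^×, its order divides φ(142) = φ(2)·φ(71) = 1·70 = 70 = 2 · 5 · 7.
Divisors of 70: 1, 2, 5, 7, 10, 14, 35, 70.
Test each divisor d:
17^1 ≡ 17 (mod 142)
17^2 ≡ 5 (mod 142)
17^5 ≡ 141 (mod 142)
17^7 ≡ 137 (mod 142)
17^10 ≡ 1 (mod 142) ✓
The smallest such exponent is 10, so the order of 17 is 10.

10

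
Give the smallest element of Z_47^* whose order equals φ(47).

5

φ(47) = 47 − 1 = 46 = 2 · 23.
Test candidates g = 2, 3, … against the prime factors q ∈ {2, 23} of φ(47): g is a generator iff g^(46/q) ≢ 1 for every such q.
g = 2: 2^23 ≡ 1 — hits 1, so not a primitive root.
g = 3: 3^23 ≡ 1 — hits 1, so not a primitive root.
g = 4: 4^23 ≡ 1 — hits 1, so not a primitive root.
g = 5: 5^23 ≡ 46; 5^2 ≡ 25 — none is 1, so 5 is a primitive root.
Hence the least primitive root of 47 is 5.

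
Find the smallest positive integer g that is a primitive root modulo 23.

5

φ(23) = 23 − 1 = 22 = 2 · 11.
Test candidates g = 2, 3, … against the prime factors q ∈ {2, 11} of φ(23): g is a generator iff g^(22/q) ≢ 1 for every such q.
g = 2: 2^11 ≡ 1 — hits 1, so not a primitive root.
g = 3: 3^11 ≡ 1 — hits 1, so not a primitive root.
g = 4: 4^11 ≡ 1 — hits 1, so not a primitive root.
g = 5: 5^11 ≡ 22; 5^2 ≡ 2 — none is 1, so 5 is a primitive root.
Hence the least primitive root of 23 is 5.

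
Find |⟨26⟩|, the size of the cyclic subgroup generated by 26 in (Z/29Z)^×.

28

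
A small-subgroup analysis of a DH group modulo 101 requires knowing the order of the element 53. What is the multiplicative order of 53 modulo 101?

100

The order of 53 must divide φ(101) = 101 − 1 = 100 = 2^2 · 5^2.
Divisors of 100: 1, 2, 4, 5, 10, 20, 25, 50, 100.
Check 53^d mod 101 for each divisor in increasing order:
53^1 ≡ 53 (mod 101)
53^2 ≡ 82 (mod 101)
53^4 ≡ 58 (mod 101)
53^5 ≡ 44 (mod 101)
53^10 ≡ 17 (mod 101)
53^20 ≡ 87 (mod 101)
53^25 ≡ 91 (mod 101)
53^50 ≡ 100 (mod 101)
53^100 ≡ 1 (mod 101) ✓
Hence ord(53) = 100.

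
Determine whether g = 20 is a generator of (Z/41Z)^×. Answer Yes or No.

φ(41) = 41 − 1 = 40 = 2^3 · 5.
An element g generates (Z/41Z)^× iff g^(40/q) ≢ 1 (mod 41) for each prime q ∈ {2, 5}.
20^20 ≡ 1 (mod 41)  [q = 2: ≡ 1 ✗]
20^8 ≡ 37 (mod 41)  [q = 5: ≢ 1 ✓]
Since 20^20 ≡ 1, the order of 20 divides 20 < 40, so 20 is not a primitive root.

No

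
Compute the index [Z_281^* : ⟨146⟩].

7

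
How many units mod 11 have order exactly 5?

φ(11) = 11 − 1 = 10 = 2 · 5.
(Z/11Z)^× is cyclic (|G| = 10); a cyclic group of order m has exactly φ(d) elements of each order d | m, and none otherwise.
5 | 10, and φ(5) = 5 − 1 = 4.

4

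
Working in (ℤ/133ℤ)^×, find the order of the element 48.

18

ord(48) | φ(133) = φ(7·19) = (7−1)·(19−1) = 6·18 = 108 = 2^2 · 3^3.
Divisors of 108: 1, 2, 3, 4, 6, 9, 12, 18, 27, 36, 54, 108.
Compute 48^d (mod 133) for the divisors d until we hit 1:
48^1 ≡ 48 (mod 133)
48^2 ≡ 43 (mod 133)
48^3 ≡ 69 (mod 133)
48^4 ≡ 120 (mod 133)
48^6 ≡ 106 (mod 133)
48^9 ≡ 132 (mod 133)
48^12 ≡ 64 (mod 133)
48^18 ≡ 1 (mod 133) ✓
Hence ord(48) = 18.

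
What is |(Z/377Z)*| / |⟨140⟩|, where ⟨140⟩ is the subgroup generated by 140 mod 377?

Since 140 ∈ (Z/377Z)^×, its order divides φ(377) = φ(13·29) = (13−1)·(29−1) = 12·28 = 336 = 2^4 · 3 · 7.
Divisors of 336: 1, 2, 3, 4, 6, 7, 8, 12, 14, 16, 21, 24, 28, 42, 48, 56, 84, 112, 168, 336.
Compute 140^d (mod 377) for the divisors d until we hit 1:
140^1 ≡ 140 (mod 377)
140^2 ≡ 373 (mod 377)
140^3 ≡ 194 (mod 377)
140^4 ≡ 16 (mod 377)
140^6 ≡ 313 (mod 377)
140^7 ≡ 88 (mod 377)
140^8 ≡ 256 (mod 377)
140^12 ≡ 326 (mod 377)
140^14 ≡ 204 (mod 377)
140^16 ≡ 315 (mod 377)
140^21 ≡ 233 (mod 377)
140^24 ≡ 339 (mod 377)
140^28 ≡ 146 (mod 377)
140^42 ≡ 1 (mod 377) ✓
The order of 140 is 42, so the subgroup it generates has 42 elements.
[(Z/377Z)^× : ⟨140⟩] = 336/42 = 8.

8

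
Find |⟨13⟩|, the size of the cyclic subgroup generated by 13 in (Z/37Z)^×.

Since 13 ∈ (Z/37Z)^×, its order divides φ(37) = 37 − 1 = 36 = 2^2 · 3^2.
Divisors of 36: 1, 2, 3, 4, 6, 9, 12, 18, 36.
Compute 13^d (mod 37) for the divisors d until we hit 1:
13^1 ≡ 13 (mod 37)
13^2 ≡ 21 (mod 37)
13^3 ≡ 14 (mod 37)
13^4 ≡ 34 (mod 37)
13^6 ≡ 11 (mod 37)
13^9 ≡ 6 (mod 37)
13^12 ≡ 10 (mod 37)
13^18 ≡ 36 (mod 37)
13^36 ≡ 1 (mod 37) ✓
Hence ord(13) = 36.

36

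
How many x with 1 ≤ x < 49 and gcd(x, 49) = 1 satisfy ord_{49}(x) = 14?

φ(49) = φ(7^2) = 7·(7−1) = 42 = 2 · 3 · 7.
In a cyclic group of order 42, there are φ(d) elements of order d for each divisor d of 42, and zero for non-divisors.
14 = 2 · 7 divides 42, and φ(14) = 6.

6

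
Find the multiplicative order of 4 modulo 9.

Since 4 ∈ (Z/9Z)^×, its order divides φ(9) = φ(3^2) = 3·(3−1) = 6 = 2 · 3.
Divisors of 6: 1, 2, 3, 6.
Evaluate successive powers at the divisors of 6:
4^1 ≡ 4 (mod 9)
4^2 ≡ 7 (mod 9)
4^3 ≡ 1 (mod 9) ✓
Therefore the multiplicative order of 4 modulo 9 is 3.

3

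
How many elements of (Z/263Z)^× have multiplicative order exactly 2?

1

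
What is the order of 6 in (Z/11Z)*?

10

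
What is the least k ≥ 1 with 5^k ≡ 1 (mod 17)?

By Lagrange's theorem, ord_17(5) divides φ(17) = 17 − 1 = 16 = 2^4.
Divisors of 16: 1, 2, 4, 8, 16.
Test each divisor d:
5^1 ≡ 5 (mod 17)
5^2 ≡ 8 (mod 17)
5^4 ≡ 13 (mod 17)
5^8 ≡ 16 (mod 17)
5^16 ≡ 1 (mod 17) ✓
Therefore the multiplicative order of 5 modulo 17 is 16.

16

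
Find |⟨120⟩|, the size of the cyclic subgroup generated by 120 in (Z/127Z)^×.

63

The order of 120 must divide φ(127) = 127 − 1 = 126 = 2 · 3^2 · 7.
Divisors of 126: 1, 2, 3, 6, 7, 9, 14, 18, 21, 42, 63, 126.
Compute 120^d (mod 127) for the divisors d until we hit 1:
120^1 ≡ 120 (mod 127)
120^2 ≡ 49 (mod 127)
120^3 ≡ 38 (mod 127)
120^6 ≡ 47 (mod 127)
120^7 ≡ 52 (mod 127)
120^9 ≡ 8 (mod 127)
120^14 ≡ 37 (mod 127)
120^18 ≡ 64 (mod 127)
120^21 ≡ 19 (mod 127)
120^42 ≡ 107 (mod 127)
120^63 ≡ 1 (mod 127) ✓
The smallest such exponent is 63, so the order of 120 is 63.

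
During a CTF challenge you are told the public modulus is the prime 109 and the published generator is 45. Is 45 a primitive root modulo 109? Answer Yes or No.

No

φ(109) = 109 − 1 = 108 = 2^2 · 3^3.
An element g generates (Z/109Z)^× iff g^(108/q) ≢ 1 (mod 109) for each prime q ∈ {2, 3}.
45^54 ≡ 1 (mod 109)  [q = 2: ≡ 1 ✗]
45^36 ≡ 1 (mod 109)  [q = 3: ≡ 1 ✗]
45^54 ≡ 1 shows ord(45) | 54, strictly less than φ(109); not a primitive root.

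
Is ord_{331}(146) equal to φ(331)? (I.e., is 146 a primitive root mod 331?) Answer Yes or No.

No

φ(331) = 331 − 1 = 330 = 2 · 3 · 5 · 11.
146 is a primitive root mod 331 iff 146^(φ(331)/q) ≢ 1 for every prime q | φ(331), i.e. q ∈ {2, 3, 5, 11}.
146^165 ≡ 1 (mod 331)  [q = 2: ≡ 1 ✗]
146^110 ≡ 299 (mod 331)  [q = 3: ≢ 1 ✓]
146^66 ≡ 1 (mod 331)  [q = 5: ≡ 1 ✗]
146^30 ≡ 85 (mod 331)  [q = 11: ≢ 1 ✓]
Since 146^165 ≡ 1, the order of 146 divides 165 < 330, so 146 is not a primitive root.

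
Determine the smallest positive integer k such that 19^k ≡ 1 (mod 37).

By Lagrange's theorem, ord_37(19) divides φ(37) = 37 − 1 = 36 = 2^2 · 3^2.
Divisors of 36: 1, 2, 3, 4, 6, 9, 12, 18, 36.
Evaluate successive powers at the divisors of 36:
19^1 ≡ 19 (mod 37)
19^2 ≡ 28 (mod 37)
19^3 ≡ 14 (mod 37)
19^4 ≡ 7 (mod 37)
19^6 ≡ 11 (mod 37)
19^9 ≡ 6 (mod 37)
19^12 ≡ 10 (mod 37)
19^18 ≡ 36 (mod 37)
19^36 ≡ 1 (mod 37) ✓
Hence ord(19) = 36.

36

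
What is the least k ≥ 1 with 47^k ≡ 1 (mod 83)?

82

ord(47) | φ(83) = 83 − 1 = 82 = 2 · 41.
Divisors of 82: 1, 2, 41, 82.
Evaluate successive powers at the divisors of 82:
47^1 ≡ 47 (mod 83)
47^2 ≡ 51 (mod 83)
47^41 ≡ 82 (mod 83)
47^82 ≡ 1 (mod 83) ✓
Therefore the multiplicative order of 47 modulo 83 is 82.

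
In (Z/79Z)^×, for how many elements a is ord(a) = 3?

φ(79) = 79 − 1 = 78 = 2 · 3 · 13.
In a cyclic group of order 78, there are φ(d) elements of order d for each divisor d of 78, and zero for non-divisors.
3 | 78, and φ(3) = 3 − 1 = 2.

2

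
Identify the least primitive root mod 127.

φ(127) = 127 − 1 = 126 = 2 · 3^2 · 7.
g is a primitive root iff g^(126/q) ≢ 1 (mod 127) for each prime q ∈ {2, 3, 7}.
g = 2: 2^63 ≡ 1 — hits 1, so not a primitive root.
g = 3: 3^63 ≡ 126; 3^42 ≡ 107; 3^18 ≡ 4 — none is 1, so 3 is a primitive root.
So 3 is the smallest generator of (Z/127Z)^×.

3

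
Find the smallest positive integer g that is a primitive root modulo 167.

φ(167) = 167 − 1 = 166 = 2 · 83.
Test candidates g = 2, 3, … against the prime factors q ∈ {2, 83} of φ(167): g is a generator iff g^(166/q) ≢ 1 for every such q.
g = 2: 2^83 ≡ 1 — hits 1, so not a primitive root.
g = 3: 3^83 ≡ 1 — hits 1, so not a primitive root.
g = 4: 4^83 ≡ 1 — hits 1, so not a primitive root.
g = 5: 5^83 ≡ 166; 5^2 ≡ 25 — none is 1, so 5 is a primitive root.
The smallest primitive root modulo 167 is 5.

5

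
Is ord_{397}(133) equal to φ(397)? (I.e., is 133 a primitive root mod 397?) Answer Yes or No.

Yes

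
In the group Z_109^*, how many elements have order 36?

12

φ(109) = 109 − 1 = 108 = 2^2 · 3^3.
Since (Z/109Z)^× is cyclic of order 108, the number of elements of order d is φ(d) when d | 108 and 0 otherwise.
36 = 2^2 · 3^2 divides 108, and φ(36) = 12.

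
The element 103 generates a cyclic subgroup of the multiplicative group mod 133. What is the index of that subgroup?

Since 103 ∈ (Z/133Z)^×, its order divides φ(133) = φ(7·19) = (7−1)·(19−1) = 6·18 = 108 = 2^2 · 3^3.
Divisors of 108: 1, 2, 3, 4, 6, 9, 12, 18, 27, 36, 54, 108.
Test each divisor d:
103^1 ≡ 103
103^2 ≡ 102
103^3 ≡ 132
103^4 ≡ 30
103^6 ≡ 1
So ord_133(103) = 6, hence |⟨103⟩| = 6.
Index = |(Z/133Z)^×| / |⟨103⟩| = 108 / 6 = 18.

18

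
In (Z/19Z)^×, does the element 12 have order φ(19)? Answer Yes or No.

φ(19) = 19 − 1 = 18 = 2 · 3^2.
An element g generates (Z/19Z)^× iff g^(18/q) ≢ 1 (mod 19) for each prime q ∈ {2, 3}.
12^9 ≡ 18 (mod 19)  [q = 2: ≢ 1 ✓]
12^6 ≡ 1 (mod 19)  [q = 3: ≡ 1 ✗]
12^6 ≡ 1 shows ord(12) | 6, strictly less than φ(19); not a primitive root.

No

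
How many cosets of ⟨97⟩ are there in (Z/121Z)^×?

ord(97) | φ(121) = φ(11^2) = 11·(11−1) = 110 = 2 · 5 · 11.
Divisors of 110: 1, 2, 5, 10, 11, 22, 55, 110.
Compute 97^d (mod 121) for the divisors d until we hit 1:
97^1 ≡ 97
97^2 ≡ 92
97^5 ≡ 23
97^10 ≡ 45
97^11 ≡ 9
97^22 ≡ 81
97^55 ≡ 1
Thus |⟨97⟩| = ord(97) = 55.
Index = |(Z/121Z)^×| / |⟨97⟩| = 110 / 55 = 2.

2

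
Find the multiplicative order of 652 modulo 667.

Since 652 ∈ (Z/667Z)^×, its order divides φ(667) = φ(23·29) = (23−1)·(29−1) = 22·28 = 616 = 2^3 · 7 · 11.
Divisors of 616: 1, 2, 4, 7, 8, 11, 14, 22, 28, 44, 56, 77, 88, 154, 308, 616.
Test each divisor d:
652^1 ≡ 652 (mod 667)
652^2 ≡ 225 (mod 667)
652^4 ≡ 600 (mod 667)
652^7 ≡ 12 (mod 667)
652^8 ≡ 487 (mod 667)
652^11 ≡ 530 (mod 667)
652^14 ≡ 144 (mod 667)
652^22 ≡ 93 (mod 667)
652^28 ≡ 59 (mod 667)
652^44 ≡ 645 (mod 667)
652^56 ≡ 146 (mod 667)
652^77 ≡ 162 (mod 667)
652^88 ≡ 484 (mod 667)
652^154 ≡ 231 (mod 667)
652^308 ≡ 1 (mod 667) ✓
So ord_667(652) = 308.

308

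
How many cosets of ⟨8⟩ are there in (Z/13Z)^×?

3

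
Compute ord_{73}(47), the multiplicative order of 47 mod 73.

72

ord(47) | φ(73) = 73 − 1 = 72 = 2^3 · 3^2.
Divisors of 72: 1, 2, 3, 4, 6, 8, 9, 12, 18, 24, 36, 72.
Test each divisor d:
47^1 ≡ 47 (mod 73)
47^2 ≡ 19 (mod 73)
47^3 ≡ 17 (mod 73)
47^4 ≡ 69 (mod 73)
47^6 ≡ 70 (mod 73)
47^8 ≡ 16 (mod 73)
47^9 ≡ 22 (mod 73)
47^12 ≡ 9 (mod 73)
47^18 ≡ 46 (mod 73)
47^24 ≡ 8 (mod 73)
47^36 ≡ 72 (mod 73)
47^72 ≡ 1 (mod 73) ✓
Therefore the multiplicative order of 47 modulo 73 is 72.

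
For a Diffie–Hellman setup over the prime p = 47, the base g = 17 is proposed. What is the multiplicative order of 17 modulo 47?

23

The order of 17 must divide φ(47) = 47 − 1 = 46 = 2 · 23.
Divisors of 46: 1, 2, 23, 46.
Compute 17^d (mod 47) for the divisors d until we hit 1:
17^1 ≡ 17 (mod 47)
17^2 ≡ 7 (mod 47)
17^23 ≡ 1 (mod 47) ✓
Hence ord(17) = 23.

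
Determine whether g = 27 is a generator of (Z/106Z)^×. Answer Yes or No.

Yes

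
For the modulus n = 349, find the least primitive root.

φ(349) = 349 − 1 = 348 = 2^2 · 3 · 29.
Test candidates g = 2, 3, … against the prime factors q ∈ {2, 3, 29} of φ(349): g is a generator iff g^(348/q) ≢ 1 for every such q.
g = 2: 2^174 ≡ 348; 2^116 ≡ 226; 2^12 ≡ 257 — none is 1, so 2 is a primitive root.
The smallest primitive root modulo 349 is 2.

2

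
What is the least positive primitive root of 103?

5

φ(103) = 103 − 1 = 102 = 2 · 3 · 17.
g is a primitive root iff g^(102/q) ≢ 1 (mod 103) for each prime q ∈ {2, 3, 17}.
g = 2: 2^51 ≡ 1 — hits 1, so not a primitive root.
g = 3: 3^51 ≡ 102; 3^34 ≡ 1 — hits 1, so not a primitive root.
g = 4: 4^51 ≡ 1 — hits 1, so not a primitive root.
g = 5: 5^51 ≡ 102; 5^34 ≡ 56; 5^6 ≡ 72 — none is 1, so 5 is a primitive root.
Hence the least primitive root of 103 is 5.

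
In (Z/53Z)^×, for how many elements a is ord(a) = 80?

φ(53) = 53 − 1 = 52 = 2^2 · 13.
Since (Z/53Z)^× is cyclic of order 52, the number of elements of order d is φ(d) when d | 52 and 0 otherwise.
Since 80 ∤ 52, the count is 0.

0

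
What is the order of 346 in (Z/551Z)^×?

252

The order of 346 must divide φ(551) = φ(19·29) = (19−1)·(29−1) = 18·28 = 504 = 2^3 · 3^2 · 7.
Divisors of 504: 1, 2, 3, 4, 6, 7, 8, 9, 12, 14, 18, 21, 24, 28, 36, 42, 56, 63, 72, 84, 126, 168, 252, 504.
Compute 346^d (mod 551) for the divisors d until we hit 1:
346^1 ≡ 346 (mod 551)
346^2 ≡ 149 (mod 551)
346^3 ≡ 311 (mod 551)
346^4 ≡ 161 (mod 551)
346^6 ≡ 296 (mod 551)
346^7 ≡ 481 (mod 551)
346^8 ≡ 24 (mod 551)
346^9 ≡ 39 (mod 551)
346^12 ≡ 7 (mod 551)
346^14 ≡ 492 (mod 551)
346^18 ≡ 419 (mod 551)
346^21 ≡ 273 (mod 551)
346^24 ≡ 49 (mod 551)
346^28 ≡ 175 (mod 551)
346^36 ≡ 343 (mod 551)
346^42 ≡ 144 (mod 551)
346^56 ≡ 320 (mod 551)
346^63 ≡ 191 (mod 551)
346^72 ≡ 286 (mod 551)
346^84 ≡ 349 (mod 551)
346^126 ≡ 115 (mod 551)
346^168 ≡ 30 (mod 551)
346^252 ≡ 1 (mod 551) ✓
The smallest such exponent is 252, so the order of 346 is 252.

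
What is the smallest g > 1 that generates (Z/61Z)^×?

2

φ(61) = 61 − 1 = 60 = 2^2 · 3 · 5.
Test candidates g = 2, 3, … against the prime factors q ∈ {2, 3, 5} of φ(61): g is a generator iff g^(60/q) ≢ 1 for every such q.
g = 2: 2^30 ≡ 60; 2^20 ≡ 47; 2^12 ≡ 9 — none is 1, so 2 is a primitive root.
Hence the least primitive root of 61 is 2.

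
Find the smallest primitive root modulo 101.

2

φ(101) = 101 − 1 = 100 = 2^2 · 5^2.
g is a primitive root iff g^(100/q) ≢ 1 (mod 101) for each prime q ∈ {2, 5}.
g = 2: 2^50 ≡ 100; 2^20 ≡ 95 — none is 1, so 2 is a primitive root.
Hence the least primitive root of 101 is 2.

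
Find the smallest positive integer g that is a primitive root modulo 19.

φ(19) = 19 − 1 = 18 = 2 · 3^2.
g is a primitive root iff g^(18/q) ≢ 1 (mod 19) for each prime q ∈ {2, 3}.
g = 2: 2^9 ≡ 18; 2^6 ≡ 7 — none is 1, so 2 is a primitive root.
So 2 is the smallest generator of (Z/19Z)^×.

2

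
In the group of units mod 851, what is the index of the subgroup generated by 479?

Since 479 ∈ (Z/851Z)^×, its order divides φ(851) = φ(23·37) = (23−1)·(37−1) = 22·36 = 792 = 2^3 · 3^2 · 11.
Divisors of 792: 1, 2, 3, 4, 6, 8, 9, 11, 12, 18, 22, 24, 33, 36, 44, 66, 72, 88, 99, 132, 198, 264, 396, 792.
Check 479^d mod 851 for each divisor in increasing order:
479^1 ≡ 479
479^2 ≡ 522
479^3 ≡ 695
479^4 ≡ 164
479^6 ≡ 508
479^8 ≡ 515
479^9 ≡ 746
479^11 ≡ 505
479^12 ≡ 211
479^18 ≡ 813
479^22 ≡ 576
479^24 ≡ 269
479^33 ≡ 689
479^36 ≡ 593
479^44 ≡ 737
479^66 ≡ 714
479^72 ≡ 186
479^88 ≡ 231
479^99 ≡ 68
479^132 ≡ 47
479^198 ≡ 369
479^264 ≡ 507
479^396 ≡ 1
So ord_851(479) = 396, hence |⟨479⟩| = 396.
Index = |(Z/851Z)^×| / |⟨479⟩| = 792 / 396 = 2.

2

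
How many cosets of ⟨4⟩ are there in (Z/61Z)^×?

ord(4) | φ(61) = 61 − 1 = 60 = 2^2 · 3 · 5.
Divisors of 60: 1, 2, 3, 4, 5, 6, 10, 12, 15, 20, 30, 60.
Evaluate successive powers at the divisors of 60:
4^1 ≡ 4 (mod 61)
4^2 ≡ 16 (mod 61)
4^3 ≡ 3 (mod 61)
4^4 ≡ 12 (mod 61)
4^5 ≡ 48 (mod 61)
4^6 ≡ 9 (mod 61)
4^10 ≡ 47 (mod 61)
4^12 ≡ 20 (mod 61)
4^15 ≡ 60 (mod 61)
4^20 ≡ 13 (mod 61)
4^30 ≡ 1 (mod 61) ✓
So ord_61(4) = 30, hence |⟨4⟩| = 30.
[(Z/61Z)^× : ⟨4⟩] = 60/30 = 2.

2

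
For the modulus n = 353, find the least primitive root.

φ(353) = 353 − 1 = 352 = 2^5 · 11.
Test candidates g = 2, 3, … against the prime factors q ∈ {2, 11} of φ(353): g is a generator iff g^(352/q) ≢ 1 for every such q.
g = 2: 2^176 ≡ 1 — hits 1, so not a primitive root.
g = 3: 3^176 ≡ 352; 3^32 ≡ 140 — none is 1, so 3 is a primitive root.
The smallest primitive root modulo 353 is 3.

3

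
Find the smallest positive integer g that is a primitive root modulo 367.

φ(367) = 367 − 1 = 366 = 2 · 3 · 61.
g is a primitive root iff g^(366/q) ≢ 1 (mod 367) for each prime q ∈ {2, 3, 61}.
g = 2: 2^183 ≡ 1 — hits 1, so not a primitive root.
g = 3: 3^183 ≡ 366; 3^122 ≡ 1 — hits 1, so not a primitive root.
g = 4: 4^183 ≡ 1 — hits 1, so not a primitive root.
g = 5: 5^183 ≡ 366; 5^122 ≡ 1 — hits 1, so not a primitive root.
g = 6: 6^183 ≡ 366; 6^122 ≡ 283; 6^6 ≡ 47 — none is 1, so 6 is a primitive root.
Hence the least primitive root of 367 is 6.

6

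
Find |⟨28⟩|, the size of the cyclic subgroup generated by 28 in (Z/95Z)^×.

36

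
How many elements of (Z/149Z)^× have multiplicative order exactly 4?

2

φ(149) = 149 − 1 = 148 = 2^2 · 37.
(Z/149Z)^× is cyclic (|G| = 148); a cyclic group of order m has exactly φ(d) elements of each order d | m, and none otherwise.
4 = 2^2 divides 148, and φ(4) = 2.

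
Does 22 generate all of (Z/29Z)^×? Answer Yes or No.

φ(29) = 29 − 1 = 28 = 2^2 · 7.
It suffices to check that the order of 22 is not a proper divisor of 28: compute 22^(28/q) for q ∈ {2, 7}.
22^14 ≡ 1 (mod 29)  [q = 2: ≡ 1 ✗]
22^4 ≡ 23 (mod 29)  [q = 7: ≢ 1 ✓]
The check at q = 2 fails, so 22 generates a proper subgroup.

No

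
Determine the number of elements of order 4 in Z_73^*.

φ(73) = 73 − 1 = 72 = 2^3 · 3^2.
Since (Z/73Z)^× is cyclic of order 72, the number of elements of order d is φ(d) when d | 72 and 0 otherwise.
4 = 2^2 divides 72, and φ(4) = 2.

2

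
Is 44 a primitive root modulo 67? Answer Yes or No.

Yes

φ(67) = 67 − 1 = 66 = 2 · 3 · 11.
An element g generates (Z/67Z)^× iff g^(66/q) ≢ 1 (mod 67) for each prime q ∈ {2, 3, 11}.
44^33 ≡ 66 (mod 67)  [q = 2: ≢ 1 ✓]
44^22 ≡ 37 (mod 67)  [q = 3: ≢ 1 ✓]
44^6 ≡ 59 (mod 67)  [q = 11: ≢ 1 ✓]
None equal 1, so ord_67(44) = 66: 44 is a primitive root.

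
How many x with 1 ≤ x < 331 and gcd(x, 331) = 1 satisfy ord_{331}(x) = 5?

4

φ(331) = 331 − 1 = 330 = 2 · 3 · 5 · 11.
Since (Z/331Z)^× is cyclic of order 330, the number of elements of order d is φ(d) when d | 330 and 0 otherwise.
5 | 330, and φ(5) = 5 − 1 = 4.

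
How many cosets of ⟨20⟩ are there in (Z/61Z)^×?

12

By Lagrange's theorem, ord_61(20) divides φ(61) = 61 − 1 = 60 = 2^2 · 3 · 5.
Divisors of 60: 1, 2, 3, 4, 5, 6, 10, 12, 15, 20, 30, 60.
Evaluate successive powers at the divisors of 60:
20^1 ≡ 20 (mod 61)
20^2 ≡ 34 (mod 61)
20^3 ≡ 9 (mod 61)
20^4 ≡ 58 (mod 61)
20^5 ≡ 1 (mod 61) ✓
The order of 20 is 5, so the subgroup it generates has 5 elements.
The index is φ(61) / ord(20) = 60 / 5 = 12.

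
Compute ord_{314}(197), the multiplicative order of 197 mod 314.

By Lagrange's theorem, ord_314(197) divides φ(314) = φ(2)·φ(157) = 1·156 = 156 = 2^2 · 3 · 13.
Divisors of 156: 1, 2, 3, 4, 6, 12, 13, 26, 39, 52, 78, 156.
Compute 197^d (mod 314) for the divisors d until we hit 1:
197^1 ≡ 197
197^2 ≡ 187
197^3 ≡ 101
197^4 ≡ 115
197^6 ≡ 153
197^12 ≡ 173
197^13 ≡ 169
197^26 ≡ 301
197^39 ≡ 1
The smallest such exponent is 39, so the order of 197 is 39.

39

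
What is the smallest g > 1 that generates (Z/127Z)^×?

φ(127) = 127 − 1 = 126 = 2 · 3^2 · 7.
g is a primitive root iff g^(126/q) ≢ 1 (mod 127) for each prime q ∈ {2, 3, 7}.
g = 2: 2^63 ≡ 1 — hits 1, so not a primitive root.
g = 3: 3^63 ≡ 126; 3^42 ≡ 107; 3^18 ≡ 4 — none is 1, so 3 is a primitive root.
Hence the least primitive root of 127 is 3.

3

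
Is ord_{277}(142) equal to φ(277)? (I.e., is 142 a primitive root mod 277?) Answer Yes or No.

φ(277) = 277 − 1 = 276 = 2^2 · 3 · 23.
An element g generates (Z/277Z)^× iff g^(276/q) ≢ 1 (mod 277) for each prime q ∈ {2, 3, 23}.
142^138 ≡ 276 (mod 277)  [q = 2: ≢ 1 ✓]
142^92 ≡ 116 (mod 277)  [q = 3: ≢ 1 ✓]
142^12 ≡ 273 (mod 277)  [q = 23: ≢ 1 ✓]
Every test exponent gives a nontrivial residue, hence 142 generates the full group.

Yes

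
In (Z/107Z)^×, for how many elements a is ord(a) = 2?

φ(107) = 107 − 1 = 106 = 2 · 53.
Since (Z/107Z)^× is cyclic of order 106, the number of elements of order d is φ(d) when d | 106 and 0 otherwise.
2 | 106, and φ(2) = 2 − 1 = 1.

1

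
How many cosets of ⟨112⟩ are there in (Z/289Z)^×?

ord(112) | φ(289) = φ(17^2) = 17·(17−1) = 272 = 2^4 · 17.
Divisors of 272: 1, 2, 4, 8, 16, 17, 34, 68, 136, 272.
Evaluate successive powers at the divisors of 272:
112^1 ≡ 112
112^2 ≡ 117
112^4 ≡ 106
112^8 ≡ 254
112^16 ≡ 69
112^17 ≡ 214
112^34 ≡ 134
112^68 ≡ 38
112^136 ≡ 288
112^272 ≡ 1
Thus |⟨112⟩| = ord(112) = 272.
[(Z/289Z)^× : ⟨112⟩] = 272/272 = 1.

1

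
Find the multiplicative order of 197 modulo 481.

By Lagrange's theorem, ord_481(197) divides φ(481) = φ(13·37) = (13−1)·(37−1) = 12·36 = 432 = 2^4 · 3^3.
Divisors of 432: 1, 2, 3, 4, 6, 8, 9, 12, 16, 18, 24, 27, 36, 48, 54, 72, 108, 144, 216, 432.
Compute 197^d (mod 481) for the divisors d until we hit 1:
197^1 ≡ 197 (mod 481)
197^2 ≡ 329 (mod 481)
197^3 ≡ 359 (mod 481)
197^4 ≡ 16 (mod 481)
197^6 ≡ 454 (mod 481)
197^8 ≡ 256 (mod 481)
197^9 ≡ 408 (mod 481)
197^12 ≡ 248 (mod 481)
197^16 ≡ 120 (mod 481)
197^18 ≡ 38 (mod 481)
197^24 ≡ 417 (mod 481)
197^27 ≡ 112 (mod 481)
197^36 ≡ 1 (mod 481) ✓
The smallest such exponent is 36, so the order of 197 is 36.

36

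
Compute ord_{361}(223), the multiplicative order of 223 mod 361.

342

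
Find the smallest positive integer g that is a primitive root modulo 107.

2

φ(107) = 107 − 1 = 106 = 2 · 53.
Test candidates g = 2, 3, … against the prime factors q ∈ {2, 53} of φ(107): g is a generator iff g^(106/q) ≢ 1 for every such q.
g = 2: 2^53 ≡ 106; 2^2 ≡ 4 — none is 1, so 2 is a primitive root.
Hence the least primitive root of 107 is 2.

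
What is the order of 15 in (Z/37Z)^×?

Since 15 ∈ (Z/37Z)^×, its order divides φ(37) = 37 − 1 = 36 = 2^2 · 3^2.
Divisors of 36: 1, 2, 3, 4, 6, 9, 12, 18, 36.
Compute 15^d (mod 37) for the divisors d until we hit 1:
15^1 ≡ 15 (mod 37)
15^2 ≡ 3 (mod 37)
15^3 ≡ 8 (mod 37)
15^4 ≡ 9 (mod 37)
15^6 ≡ 27 (mod 37)
15^9 ≡ 31 (mod 37)
15^12 ≡ 26 (mod 37)
15^18 ≡ 36 (mod 37)
15^36 ≡ 1 (mod 37) ✓
So ord_37(15) = 36.

36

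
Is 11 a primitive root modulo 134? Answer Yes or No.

φ(134) = φ(2)·φ(67) = 1·66 = 66 = 2 · 3 · 11.
An element g generates (Z/134Z)^× iff g^(66/q) ≢ 1 (mod 134) for each prime q ∈ {2, 3, 11}.
11^33 ≡ 133 (mod 134)  [q = 2: ≢ 1 ✓]
11^22 ≡ 29 (mod 134)  [q = 3: ≢ 1 ✓]
11^6 ≡ 81 (mod 134)  [q = 11: ≢ 1 ✓]
None equal 1, so ord_134(11) = 66: 11 is a primitive root.

Yes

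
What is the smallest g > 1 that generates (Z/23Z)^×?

φ(23) = 23 − 1 = 22 = 2 · 11.
Test candidates g = 2, 3, … against the prime factors q ∈ {2, 11} of φ(23): g is a generator iff g^(22/q) ≢ 1 for every such q.
g = 2: 2^11 ≡ 1 — hits 1, so not a primitive root.
g = 3: 3^11 ≡ 1 — hits 1, so not a primitive root.
g = 4: 4^11 ≡ 1 — hits 1, so not a primitive root.
g = 5: 5^11 ≡ 22; 5^2 ≡ 2 — none is 1, so 5 is a primitive root.
Hence the least primitive root of 23 is 5.

5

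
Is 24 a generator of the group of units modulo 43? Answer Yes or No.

No

φ(43) = 43 − 1 = 42 = 2 · 3 · 7.
An element g generates (Z/43Z)^× iff g^(42/q) ≢ 1 (mod 43) for each prime q ∈ {2, 3, 7}.
24^21 ≡ 1 (mod 43)  [q = 2: ≡ 1 ✗]
24^14 ≡ 36 (mod 43)  [q = 3: ≢ 1 ✓]
24^6 ≡ 11 (mod 43)  [q = 7: ≢ 1 ✓]
Since 24^21 ≡ 1, the order of 24 divides 21 < 42, so 24 is not a primitive root.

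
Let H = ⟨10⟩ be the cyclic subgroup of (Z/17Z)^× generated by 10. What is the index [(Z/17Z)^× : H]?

Since 10 ∈ (Z/17Z)^×, its order divides φ(17) = 17 − 1 = 16 = 2^4.
Divisors of 16: 1, 2, 4, 8, 16.
Compute 10^d (mod 17) for the divisors d until we hit 1:
10^1 ≡ 10 (mod 17)
10^2 ≡ 15 (mod 17)
10^4 ≡ 4 (mod 17)
10^8 ≡ 16 (mod 17)
10^16 ≡ 1 (mod 17) ✓
The order of 10 is 16, so the subgroup it generates has 16 elements.
Index = |(Z/17Z)^×| / |⟨10⟩| = 16 / 16 = 1.

1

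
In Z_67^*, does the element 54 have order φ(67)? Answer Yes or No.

No

φ(67) = 67 − 1 = 66 = 2 · 3 · 11.
Test 54^(66/q) mod 67 for each prime factor q of 66:
54^33 ≡ 1 (mod 67)  [q = 2: ≡ 1 ✗]
54^22 ≡ 37 (mod 67)  [q = 3: ≢ 1 ✓]
54^6 ≡ 62 (mod 67)  [q = 11: ≢ 1 ✓]
Since 54^33 ≡ 1, the order of 54 divides 33 < 66, so 54 is not a primitive root.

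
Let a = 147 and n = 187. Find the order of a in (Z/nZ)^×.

Since 147 ∈ (Z/187Z)^×, its order divides φ(187) = φ(11·17) = (11−1)·(17−1) = 10·16 = 160 = 2^5 · 5.
Divisors of 160: 1, 2, 4, 5, 8, 10, 16, 20, 32, 40, 80, 160.
Evaluate successive powers at the divisors of 160:
147^1 ≡ 147 (mod 187)
147^2 ≡ 104 (mod 187)
147^4 ≡ 157 (mod 187)
147^5 ≡ 78 (mod 187)
147^8 ≡ 152 (mod 187)
147^10 ≡ 100 (mod 187)
147^16 ≡ 103 (mod 187)
147^20 ≡ 89 (mod 187)
147^32 ≡ 137 (mod 187)
147^40 ≡ 67 (mod 187)
147^80 ≡ 1 (mod 187) ✓
So ord_187(147) = 80.

80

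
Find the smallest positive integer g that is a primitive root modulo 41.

φ(41) = 41 − 1 = 40 = 2^3 · 5.
g is a primitive root iff g^(40/q) ≢ 1 (mod 41) for each prime q ∈ {2, 5}.
g = 2: 2^20 ≡ 1 — hits 1, so not a primitive root.
g = 3: 3^20 ≡ 40; 3^8 ≡ 1 — hits 1, so not a primitive root.
g = 4: 4^20 ≡ 1 — hits 1, so not a primitive root.
g = 5: 5^20 ≡ 1 — hits 1, so not a primitive root.
g = 6: 6^20 ≡ 40; 6^8 ≡ 10 — none is 1, so 6 is a primitive root.
Hence the least primitive root of 41 is 6.

6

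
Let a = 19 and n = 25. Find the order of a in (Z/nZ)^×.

10

ord(19) | φ(25) = φ(5^2) = 5·(5−1) = 20 = 2^2 · 5.
Divisors of 20: 1, 2, 4, 5, 10, 20.
Test each divisor d:
19^1 ≡ 19 (mod 25)
19^2 ≡ 11 (mod 25)
19^4 ≡ 21 (mod 25)
19^5 ≡ 24 (mod 25)
19^10 ≡ 1 (mod 25) ✓
So ord_25(19) = 10.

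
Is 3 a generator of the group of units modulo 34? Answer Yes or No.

Yes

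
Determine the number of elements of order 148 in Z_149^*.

72

φ(149) = 149 − 1 = 148 = 2^2 · 37.
In a cyclic group of order 148, there are φ(d) elements of order d for each divisor d of 148, and zero for non-divisors.
148 = 2^2 · 37 divides 148, and φ(148) = 72.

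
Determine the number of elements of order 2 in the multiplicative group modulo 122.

φ(122) = φ(2)·φ(61) = 1·60 = 60 = 2^2 · 3 · 5.
In a cyclic group of order 60, there are φ(d) elements of order d for each divisor d of 60, and zero for non-divisors.
2 | 60, and φ(2) = 2 − 1 = 1.

1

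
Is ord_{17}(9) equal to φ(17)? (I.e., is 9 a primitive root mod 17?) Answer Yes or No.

φ(17) = 17 − 1 = 16 = 2^4.
Test 9^(16/q) mod 17 for each prime factor q of 16:
9^8 ≡ 1 (mod 17)  [q = 2: ≡ 1 ✗]
The check at q = 2 fails, so 9 generates a proper subgroup.

No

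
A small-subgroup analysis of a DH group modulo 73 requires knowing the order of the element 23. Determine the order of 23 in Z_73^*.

ord(23) | φ(73) = 73 − 1 = 72 = 2^3 · 3^2.
Divisors of 72: 1, 2, 3, 4, 6, 8, 9, 12, 18, 24, 36, 72.
Evaluate successive powers at the divisors of 72:
23^1 ≡ 23
23^2 ≡ 18
23^3 ≡ 49
23^4 ≡ 32
23^6 ≡ 65
23^8 ≡ 2
23^9 ≡ 46
23^12 ≡ 64
23^18 ≡ 72
23^24 ≡ 8
23^36 ≡ 1
Therefore the multiplicative order of 23 modulo 73 is 36.

36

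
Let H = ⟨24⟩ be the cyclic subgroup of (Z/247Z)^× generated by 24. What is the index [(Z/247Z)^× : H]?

ord(24) | φ(247) = φ(13·19) = (13−1)·(19−1) = 12·18 = 216 = 2^3 · 3^3.
Divisors of 216: 1, 2, 3, 4, 6, 8, 9, 12, 18, 24, 27, 36, 54, 72, 108, 216.
Compute 24^d (mod 247) for the divisors d until we hit 1:
24^1 ≡ 24 (mod 247)
24^2 ≡ 82 (mod 247)
24^3 ≡ 239 (mod 247)
24^4 ≡ 55 (mod 247)
24^6 ≡ 64 (mod 247)
24^8 ≡ 61 (mod 247)
24^9 ≡ 229 (mod 247)
24^12 ≡ 144 (mod 247)
24^18 ≡ 77 (mod 247)
24^24 ≡ 235 (mod 247)
24^27 ≡ 96 (mod 247)
24^36 ≡ 1 (mod 247) ✓
The order of 24 is 36, so the subgroup it generates has 36 elements.
The index is φ(247) / ord(24) = 216 / 36 = 6.

6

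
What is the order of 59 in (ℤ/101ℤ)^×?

By Lagrange's theorem, ord_101(59) divides φ(101) = 101 − 1 = 100 = 2^2 · 5^2.
Divisors of 100: 1, 2, 4, 5, 10, 20, 25, 50, 100.
Compute 59^d (mod 101) for the divisors d until we hit 1:
59^1 ≡ 59 (mod 101)
59^2 ≡ 47 (mod 101)
59^4 ≡ 88 (mod 101)
59^5 ≡ 41 (mod 101)
59^10 ≡ 65 (mod 101)
59^20 ≡ 84 (mod 101)
59^25 ≡ 10 (mod 101)
59^50 ≡ 100 (mod 101)
59^100 ≡ 1 (mod 101) ✓
Therefore the multiplicative order of 59 modulo 101 is 100.

100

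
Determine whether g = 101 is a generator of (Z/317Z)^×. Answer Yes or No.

No

φ(317) = 317 − 1 = 316 = 2^2 · 79.
An element g generates (Z/317Z)^× iff g^(316/q) ≢ 1 (mod 317) for each prime q ∈ {2, 79}.
101^158 ≡ 1 (mod 317)  [q = 2: ≡ 1 ✗]
101^4 ≡ 79 (mod 317)  [q = 79: ≢ 1 ✓]
101^158 ≡ 1 shows ord(101) | 158, strictly less than φ(317); not a primitive root.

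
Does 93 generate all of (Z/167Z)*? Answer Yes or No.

No

φ(167) = 167 − 1 = 166 = 2 · 83.
An element g generates (Z/167Z)^× iff g^(166/q) ≢ 1 (mod 167) for each prime q ∈ {2, 83}.
93^83 ≡ 1 (mod 167)  [q = 2: ≡ 1 ✗]
93^2 ≡ 132 (mod 167)  [q = 83: ≢ 1 ✓]
Since 93^83 ≡ 1, the order of 93 divides 83 < 166, so 93 is not a primitive root.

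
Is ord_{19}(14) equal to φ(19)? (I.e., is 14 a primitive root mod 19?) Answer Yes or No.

φ(19) = 19 − 1 = 18 = 2 · 3^2.
An element g generates (Z/19Z)^× iff g^(18/q) ≢ 1 (mod 19) for each prime q ∈ {2, 3}.
14^9 ≡ 18 (mod 19)  [q = 2: ≢ 1 ✓]
14^6 ≡ 7 (mod 19)  [q = 3: ≢ 1 ✓]
Every test exponent gives a nontrivial residue, hence 14 generates the full group.

Yes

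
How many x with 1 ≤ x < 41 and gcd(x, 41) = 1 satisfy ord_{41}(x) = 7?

φ(41) = 41 − 1 = 40 = 2^3 · 5.
Since (Z/41Z)^× is cyclic of order 40, the number of elements of order d is φ(d) when d | 40 and 0 otherwise.
7 does not divide 40, so no element of (Z/41Z)^× has order 7.

0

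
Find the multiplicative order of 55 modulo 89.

ord(55) | φ(89) = 89 − 1 = 88 = 2^3 · 11.
Divisors of 88: 1, 2, 4, 8, 11, 22, 44, 88.
Test each divisor d:
55^1 ≡ 55 (mod 89)
55^2 ≡ 88 (mod 89)
55^4 ≡ 1 (mod 89) ✓
The smallest such exponent is 4, so the order of 55 is 4.

4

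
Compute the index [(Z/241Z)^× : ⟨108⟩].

2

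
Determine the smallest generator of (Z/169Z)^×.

2

φ(169) = φ(13^2) = 13·(13−1) = 156 = 2^2 · 3 · 13.
Test candidates g = 2, 3, … against the prime factors q ∈ {2, 3, 13} of φ(169): g is a generator iff g^(156/q) ≢ 1 for every such q.
g = 2: 2^78 ≡ 168; 2^52 ≡ 146; 2^12 ≡ 40 — none is 1, so 2 is a primitive root.
The smallest primitive root modulo 169 is 2.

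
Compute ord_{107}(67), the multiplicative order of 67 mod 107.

The order of 67 must divide φ(107) = 107 − 1 = 106 = 2 · 53.
Divisors of 106: 1, 2, 53, 106.
Test each divisor d:
67^1 ≡ 67 (mod 107)
67^2 ≡ 102 (mod 107)
67^53 ≡ 106 (mod 107)
67^106 ≡ 1 (mod 107) ✓
The smallest such exponent is 106, so the order of 67 is 106.

106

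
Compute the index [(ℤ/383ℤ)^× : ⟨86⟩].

2

By Lagrange's theorem, ord_383(86) divides φ(383) = 383 − 1 = 382 = 2 · 191.
Divisors of 382: 1, 2, 191, 382.
Test each divisor d:
86^1 ≡ 86 (mod 383)
86^2 ≡ 119 (mod 383)
86^191 ≡ 1 (mod 383) ✓
So ord_383(86) = 191, hence |⟨86⟩| = 191.
[(Z/383Z)^× : ⟨86⟩] = 382/191 = 2.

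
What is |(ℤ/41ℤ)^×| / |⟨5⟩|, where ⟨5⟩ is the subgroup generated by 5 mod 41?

By Lagrange's theorem, ord_41(5) divides φ(41) = 41 − 1 = 40 = 2^3 · 5.
Divisors of 40: 1, 2, 4, 5, 8, 10, 20, 40.
Check 5^d mod 41 for each divisor in increasing order:
5^1 ≡ 5
5^2 ≡ 25
5^4 ≡ 10
5^5 ≡ 9
5^8 ≡ 18
5^10 ≡ 40
5^20 ≡ 1
Thus |⟨5⟩| = ord(5) = 20.
Index = |(Z/41Z)^×| / |⟨5⟩| = 40 / 20 = 2.

2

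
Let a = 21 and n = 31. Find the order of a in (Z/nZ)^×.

30

By Lagrange's theorem, ord_31(21) divides φ(31) = 31 − 1 = 30 = 2 · 3 · 5.
Divisors of 30: 1, 2, 3, 5, 6, 10, 15, 30.
Check 21^d mod 31 for each divisor in increasing order:
21^1 ≡ 21
21^2 ≡ 7
21^3 ≡ 23
21^5 ≡ 6
21^6 ≡ 2
21^10 ≡ 5
21^15 ≡ 30
21^30 ≡ 1
Therefore the multiplicative order of 21 modulo 31 is 30.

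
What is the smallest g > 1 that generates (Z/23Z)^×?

φ(23) = 23 − 1 = 22 = 2 · 11.
Test candidates g = 2, 3, … against the prime factors q ∈ {2, 11} of φ(23): g is a generator iff g^(22/q) ≢ 1 for every such q.
g = 2: 2^11 ≡ 1 — hits 1, so not a primitive root.
g = 3: 3^11 ≡ 1 — hits 1, so not a primitive root.
g = 4: 4^11 ≡ 1 — hits 1, so not a primitive root.
g = 5: 5^11 ≡ 22; 5^2 ≡ 2 — none is 1, so 5 is a primitive root.
So 5 is the smallest generator of (Z/23Z)^×.

5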